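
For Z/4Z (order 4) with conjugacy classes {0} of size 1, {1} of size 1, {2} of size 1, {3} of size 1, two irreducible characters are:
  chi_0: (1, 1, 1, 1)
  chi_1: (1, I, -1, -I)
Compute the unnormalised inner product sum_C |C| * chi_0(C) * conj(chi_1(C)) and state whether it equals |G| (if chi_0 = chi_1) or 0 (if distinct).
Sum = 0; so <chi_0, chi_1> = 0 (distinct irreducibles are orthogonal).

Explanation: Compute term by term over conjugacy classes (|C| * chi_0(C) * conj(chi_1(C))):
  1*(1)*conj(1) + 1*(1)*conj(I) + 1*(1)*conj(-1) + 1*(1)*conj(-I)
  = (1) + (-I) + (-1) + (I)
  = 0.
(Exp terms are combined using exp(i*s)*conj(exp(i*t)) = exp(i*(s-t)), and sums of them are collapsed using the identity that for every m > 1 the m distinct m-th roots of unity sum to 0, e.g. 1 + exp(2*I*pi/3) + exp(-2*I*pi/3) = 0.)
Dividing by |G| = 4 gives 0/4 = 0, matching the row-orthogonality relation <chi_0, chi_1> = [chi_0 = chi_1].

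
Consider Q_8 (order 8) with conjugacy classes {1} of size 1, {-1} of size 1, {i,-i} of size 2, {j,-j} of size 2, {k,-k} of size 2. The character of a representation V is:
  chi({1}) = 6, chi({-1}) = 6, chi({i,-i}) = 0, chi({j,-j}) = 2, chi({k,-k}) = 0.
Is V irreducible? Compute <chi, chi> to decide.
Not irreducible (reducible): <chi, chi> = 10 > 1.

<chi, chi> = (1/|G|) sum_C |C| * |chi(C)|^2 = (1/8)[1*|6|^2 + 1*|6|^2 + 2*|0|^2 + 2*|2|^2 + 2*|0|^2]
  = (1/8)[(36) + (36) + (0) + (8) + (0)] = 80/8 = 10.
A character is irreducible iff <chi, chi> = 1, so this representation is reducible.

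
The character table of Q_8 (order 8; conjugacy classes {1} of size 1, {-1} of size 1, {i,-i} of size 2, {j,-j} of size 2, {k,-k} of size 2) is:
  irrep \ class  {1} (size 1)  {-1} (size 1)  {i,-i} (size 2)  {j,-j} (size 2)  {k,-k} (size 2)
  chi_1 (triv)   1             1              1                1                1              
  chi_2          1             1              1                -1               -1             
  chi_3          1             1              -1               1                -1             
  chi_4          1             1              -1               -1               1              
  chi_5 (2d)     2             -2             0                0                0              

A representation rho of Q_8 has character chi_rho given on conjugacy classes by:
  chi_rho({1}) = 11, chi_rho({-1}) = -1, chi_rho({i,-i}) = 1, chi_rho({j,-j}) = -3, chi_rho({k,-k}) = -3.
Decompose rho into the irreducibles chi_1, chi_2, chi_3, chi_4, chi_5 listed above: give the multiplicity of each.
Multiplicities: chi_1: 0, chi_2: 3, chi_3: 1, chi_4: 1, chi_5: 3.

Argument: Use <chi_rho, chi> = (1/|G|) sum_C |C| * chi_rho(C) * conj(chi(C)) with |G| = 8 for each irreducible chi in the table:
  <chi_rho, chi_1> = (1/8)[1*(11)*conj(1) + 1*(-1)*conj(1) + 2*(1)*conj(1) + 2*(-3)*conj(1) + 2*(-3)*conj(1)]
      = (1/8)[(11) + (-1) + (2) + (-6) + (-6)] = 0/8 = 0
  <chi_rho, chi_2> = (1/8)[1*(11)*conj(1) + 1*(-1)*conj(1) + 2*(1)*conj(1) + 2*(-3)*conj(-1) + 2*(-3)*conj(-1)]
      = (1/8)[(11) + (-1) + (2) + (6) + (6)] = 24/8 = 3
  <chi_rho, chi_3> = (1/8)[1*(11)*conj(1) + 1*(-1)*conj(1) + 2*(1)*conj(-1) + 2*(-3)*conj(1) + 2*(-3)*conj(-1)]
      = (1/8)[(11) + (-1) + (-2) + (-6) + (6)] = 8/8 = 1
  <chi_rho, chi_4> = (1/8)[1*(11)*conj(1) + 1*(-1)*conj(1) + 2*(1)*conj(-1) + 2*(-3)*conj(-1) + 2*(-3)*conj(1)]
      = (1/8)[(11) + (-1) + (-2) + (6) + (-6)] = 8/8 = 1
  <chi_rho, chi_5> = (1/8)[1*(11)*conj(2) + 1*(-1)*conj(-2) + 2*(1)*conj(0) + 2*(-3)*conj(0) + 2*(-3)*conj(0)]
      = (1/8)[(22) + (2) + (0) + (0) + (0)] = 24/8 = 3
Dimension check: dim(rho) = sum (mult * dim) = 0*1 + 3*1 + 1*1 + 1*1 + 3*2 = 11 = chi_rho(e) = 11.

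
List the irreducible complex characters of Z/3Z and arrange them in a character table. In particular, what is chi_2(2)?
Character table of Z/3Z (irreps indexed chi_0,...,chi_2 with chi_k(m) = zeta_3^(k*m), zeta_3 = exp(2*pi*i/3)):
  irrep \ class  {0} (size 1)  {1} (size 1)    {2} (size 1)  
  chi_0          1             1               1             
  chi_1          1             exp(2*I*pi/3)   exp(-2*I*pi/3)
  chi_2          1             exp(-2*I*pi/3)  exp(2*I*pi/3) 

Spot check: chi_2(2) = zeta_3^(2*2) = zeta_3^4 = exp(2*I*pi/3).

Argument: Z/3Z is abelian, so all 3 irreducible complex representations are 1-dimensional. They are given by chi_k(m) = zeta_3^(k*m) for k = 0,...,2. Row orthogonality: sum_m chi_k(m) conj(chi_l(m)) = 3 * [k = l].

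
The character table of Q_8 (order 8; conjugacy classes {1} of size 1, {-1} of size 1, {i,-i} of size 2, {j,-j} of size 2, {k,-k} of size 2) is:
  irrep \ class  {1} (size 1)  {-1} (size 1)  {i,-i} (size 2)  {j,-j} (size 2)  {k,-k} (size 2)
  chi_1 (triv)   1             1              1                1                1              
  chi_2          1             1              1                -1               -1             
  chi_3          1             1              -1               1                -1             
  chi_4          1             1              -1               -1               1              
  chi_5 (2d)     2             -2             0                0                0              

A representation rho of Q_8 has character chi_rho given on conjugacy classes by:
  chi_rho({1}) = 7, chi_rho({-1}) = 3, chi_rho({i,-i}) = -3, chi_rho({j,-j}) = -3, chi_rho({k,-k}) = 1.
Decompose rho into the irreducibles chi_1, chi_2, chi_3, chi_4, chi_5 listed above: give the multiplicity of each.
Multiplicities: chi_1: 0, chi_2: 1, chi_3: 1, chi_4: 3, chi_5: 1.

Working: Use <chi_rho, chi> = (1/|G|) sum_C |C| * chi_rho(C) * conj(chi(C)) with |G| = 8 for each irreducible chi in the table:
  <chi_rho, chi_1> = (1/8)[1*(7)*conj(1) + 1*(3)*conj(1) + 2*(-3)*conj(1) + 2*(-3)*conj(1) + 2*(1)*conj(1)]
      = (1/8)[(7) + (3) + (-6) + (-6) + (2)] = 0/8 = 0
  <chi_rho, chi_2> = (1/8)[1*(7)*conj(1) + 1*(3)*conj(1) + 2*(-3)*conj(1) + 2*(-3)*conj(-1) + 2*(1)*conj(-1)]
      = (1/8)[(7) + (3) + (-6) + (6) + (-2)] = 8/8 = 1
  <chi_rho, chi_3> = (1/8)[1*(7)*conj(1) + 1*(3)*conj(1) + 2*(-3)*conj(-1) + 2*(-3)*conj(1) + 2*(1)*conj(-1)]
      = (1/8)[(7) + (3) + (6) + (-6) + (-2)] = 8/8 = 1
  <chi_rho, chi_4> = (1/8)[1*(7)*conj(1) + 1*(3)*conj(1) + 2*(-3)*conj(-1) + 2*(-3)*conj(-1) + 2*(1)*conj(1)]
      = (1/8)[(7) + (3) + (6) + (6) + (2)] = 24/8 = 3
  <chi_rho, chi_5> = (1/8)[1*(7)*conj(2) + 1*(3)*conj(-2) + 2*(-3)*conj(0) + 2*(-3)*conj(0) + 2*(1)*conj(0)]
      = (1/8)[(14) + (-6) + (0) + (0) + (0)] = 8/8 = 1
Dimension check: dim(rho) = sum (mult * dim) = 0*1 + 1*1 + 1*1 + 3*1 + 1*2 = 7 = chi_rho(e) = 7.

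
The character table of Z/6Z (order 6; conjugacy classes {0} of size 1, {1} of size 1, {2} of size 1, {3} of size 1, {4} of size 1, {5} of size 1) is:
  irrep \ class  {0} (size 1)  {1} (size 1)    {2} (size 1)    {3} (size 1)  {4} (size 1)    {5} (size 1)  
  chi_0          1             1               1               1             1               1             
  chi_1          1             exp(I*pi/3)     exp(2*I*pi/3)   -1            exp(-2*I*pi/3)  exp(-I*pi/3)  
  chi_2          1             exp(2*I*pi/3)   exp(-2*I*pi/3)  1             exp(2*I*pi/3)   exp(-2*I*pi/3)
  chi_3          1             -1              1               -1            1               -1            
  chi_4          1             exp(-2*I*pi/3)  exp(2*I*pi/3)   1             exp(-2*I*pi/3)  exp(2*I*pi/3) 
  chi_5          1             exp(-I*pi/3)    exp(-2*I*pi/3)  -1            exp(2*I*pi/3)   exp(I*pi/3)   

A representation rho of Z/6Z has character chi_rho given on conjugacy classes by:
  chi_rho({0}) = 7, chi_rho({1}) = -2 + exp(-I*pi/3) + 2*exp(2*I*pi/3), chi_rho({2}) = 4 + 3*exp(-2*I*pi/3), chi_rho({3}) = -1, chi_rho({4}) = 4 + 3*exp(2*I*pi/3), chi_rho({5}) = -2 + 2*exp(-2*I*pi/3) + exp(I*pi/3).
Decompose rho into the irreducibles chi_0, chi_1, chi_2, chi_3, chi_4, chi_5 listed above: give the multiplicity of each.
Multiplicities: chi_0: 1, chi_1: 0, chi_2: 2, chi_3: 3, chi_4: 0, chi_5: 1.

Why: Use <chi_rho, chi> = (1/|G|) sum_C |C| * chi_rho(C) * conj(chi(C)) with |G| = 6 for each irreducible chi in the table:
  <chi_rho, chi_0> = (1/6)[1*(7)*conj(1) + 1*(-2 + exp(-I*pi/3) + 2*exp(2*I*pi/3))*conj(1) + 1*(4 + 3*exp(-2*I*pi/3))*conj(1) + 1*(-1)*conj(1) + 1*(4 + 3*exp(2*I*pi/3))*conj(1) + 1*(-2 + 2*exp(-2*I*pi/3) + exp(I*pi/3))*conj(1)]
      = (1/6)[(7) + (-2 + exp(-I*pi/3) + 2*exp(2*I*pi/3)) + (4 + 3*exp(-2*I*pi/3)) + (-1) + (4 + 3*exp(2*I*pi/3)) + (-2 + 2*exp(-2*I*pi/3) + exp(I*pi/3))] = 6/6 = 1
  <chi_rho, chi_1> = (1/6)[1*(7)*conj(1) + 1*(-2 + exp(-I*pi/3) + 2*exp(2*I*pi/3))*conj(exp(I*pi/3)) + 1*(4 + 3*exp(-2*I*pi/3))*conj(exp(2*I*pi/3)) + 1*(-1)*conj(-1) + 1*(4 + 3*exp(2*I*pi/3))*conj(exp(-2*I*pi/3)) + 1*(-2 + 2*exp(-2*I*pi/3) + exp(I*pi/3))*conj(exp(-I*pi/3))]
      = (1/6)[(7) + (exp(-2*I*pi/3) - 2*exp(-I*pi/3) + 2*exp(I*pi/3)) + (4*exp(-2*I*pi/3) + 3*exp(2*I*pi/3)) + (1) + (3*exp(-2*I*pi/3) + 4*exp(2*I*pi/3)) + (-2*exp(I*pi/3) + 2*exp(-I*pi/3) + exp(2*I*pi/3))] = 0/6 = 0
  <chi_rho, chi_2> = (1/6)[1*(7)*conj(1) + 1*(-2 + exp(-I*pi/3) + 2*exp(2*I*pi/3))*conj(exp(2*I*pi/3)) + 1*(4 + 3*exp(-2*I*pi/3))*conj(exp(-2*I*pi/3)) + 1*(-1)*conj(1) + 1*(4 + 3*exp(2*I*pi/3))*conj(exp(2*I*pi/3)) + 1*(-2 + 2*exp(-2*I*pi/3) + exp(I*pi/3))*conj(exp(-2*I*pi/3))]
      = (1/6)[(7) + (1 - 2*exp(-2*I*pi/3)) + (3 + 4*exp(2*I*pi/3)) + (-1) + (3 + 4*exp(-2*I*pi/3)) + (1 - 2*exp(2*I*pi/3))] = 12/6 = 2
  <chi_rho, chi_3> = (1/6)[1*(7)*conj(1) + 1*(-2 + exp(-I*pi/3) + 2*exp(2*I*pi/3))*conj(-1) + 1*(4 + 3*exp(-2*I*pi/3))*conj(1) + 1*(-1)*conj(-1) + 1*(4 + 3*exp(2*I*pi/3))*conj(1) + 1*(-2 + 2*exp(-2*I*pi/3) + exp(I*pi/3))*conj(-1)]
      = (1/6)[(7) + (2 - 2*exp(2*I*pi/3) - exp(-I*pi/3)) + (4 + 3*exp(-2*I*pi/3)) + (1) + (4 + 3*exp(2*I*pi/3)) + (2 - exp(I*pi/3) - 2*exp(-2*I*pi/3))] = 18/6 = 3
  <chi_rho, chi_4> = (1/6)[1*(7)*conj(1) + 1*(-2 + exp(-I*pi/3) + 2*exp(2*I*pi/3))*conj(exp(-2*I*pi/3)) + 1*(4 + 3*exp(-2*I*pi/3))*conj(exp(2*I*pi/3)) + 1*(-1)*conj(1) + 1*(4 + 3*exp(2*I*pi/3))*conj(exp(-2*I*pi/3)) + 1*(-2 + 2*exp(-2*I*pi/3) + exp(I*pi/3))*conj(exp(2*I*pi/3))]
      = (1/6)[(7) + (2*exp(-2*I*pi/3) - 2*exp(2*I*pi/3) + exp(I*pi/3)) + (4*exp(-2*I*pi/3) + 3*exp(2*I*pi/3)) + (-1) + (3*exp(-2*I*pi/3) + 4*exp(2*I*pi/3)) + (exp(-I*pi/3) + 2*exp(2*I*pi/3) - 2*exp(-2*I*pi/3))] = 0/6 = 0
  <chi_rho, chi_5> = (1/6)[1*(7)*conj(1) + 1*(-2 + exp(-I*pi/3) + 2*exp(2*I*pi/3))*conj(exp(-I*pi/3)) + 1*(4 + 3*exp(-2*I*pi/3))*conj(exp(-2*I*pi/3)) + 1*(-1)*conj(-1) + 1*(4 + 3*exp(2*I*pi/3))*conj(exp(2*I*pi/3)) + 1*(-2 + 2*exp(-2*I*pi/3) + exp(I*pi/3))*conj(exp(I*pi/3))]
      = (1/6)[(7) + (-1 - 2*exp(I*pi/3)) + (3 + 4*exp(2*I*pi/3)) + (1) + (3 + 4*exp(-2*I*pi/3)) + (-1 - 2*exp(-I*pi/3))] = 6/6 = 1
(Exp terms are combined using exp(i*s)*conj(exp(i*t)) = exp(i*(s-t)), and sums of them are collapsed using the identity that for every m > 1 the m distinct m-th roots of unity sum to 0, e.g. 1 + exp(2*I*pi/3) + exp(-2*I*pi/3) = 0.)
Dimension check: dim(rho) = sum (mult * dim) = 1*1 + 0*1 + 2*1 + 3*1 + 0*1 + 1*1 = 7 = chi_rho(e) = 7.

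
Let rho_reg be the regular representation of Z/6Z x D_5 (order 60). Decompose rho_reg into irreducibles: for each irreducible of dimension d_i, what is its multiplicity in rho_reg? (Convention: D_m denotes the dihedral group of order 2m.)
Each irreducible V_i of dimension d_i appears with multiplicity d_i, i.e. rho_reg = (direct sum over all irreducibles V_i) d_i V_i. The irreducible dimensions for Z/6Z x D_5 are 1, 1, 1, 1, 1, 1, 1, 1, 1, 1, 1, 1, 2, 2, 2, 2, 2, 2, 2, 2, 2, 2, 2, 2: 12 irreducibles of dimension 1, each with multiplicity 1; 12 irreducibles of dimension 2, each with multiplicity 2. Total dimension 12*1*1 + 12*2*2 = 60 = |G|.

Why: General theorem: in the regular representation of a finite group G, each irreducible appears with multiplicity equal to its dimension. Check: dim(rho_reg) = sum d_i^2 = 1 + 1 + 1 + 1 + 1 + 1 + 1 + 1 + 1 + 1 + 1 + 1 + 4 + 4 + 4 + 4 + 4 + 4 + 4 + 4 + 4 + 4 + 4 + 4 = 60 = |G|.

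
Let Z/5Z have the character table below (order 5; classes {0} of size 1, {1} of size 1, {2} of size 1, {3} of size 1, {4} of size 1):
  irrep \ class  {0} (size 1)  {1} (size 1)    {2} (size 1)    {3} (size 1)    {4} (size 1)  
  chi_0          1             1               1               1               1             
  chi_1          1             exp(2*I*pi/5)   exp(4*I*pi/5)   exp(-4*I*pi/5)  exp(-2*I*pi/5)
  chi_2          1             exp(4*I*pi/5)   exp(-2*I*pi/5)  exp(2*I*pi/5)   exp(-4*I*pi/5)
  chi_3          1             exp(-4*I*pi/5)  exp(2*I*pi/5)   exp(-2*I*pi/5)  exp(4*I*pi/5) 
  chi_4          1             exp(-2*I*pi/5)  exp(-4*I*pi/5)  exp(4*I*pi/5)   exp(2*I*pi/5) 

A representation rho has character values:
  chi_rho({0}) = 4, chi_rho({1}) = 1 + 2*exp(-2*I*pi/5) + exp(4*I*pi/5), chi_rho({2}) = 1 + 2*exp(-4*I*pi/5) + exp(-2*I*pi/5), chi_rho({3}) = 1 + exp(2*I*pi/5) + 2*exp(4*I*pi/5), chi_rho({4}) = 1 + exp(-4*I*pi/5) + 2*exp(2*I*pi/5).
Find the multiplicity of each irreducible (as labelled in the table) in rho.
Multiplicities: chi_0: 1, chi_1: 0, chi_2: 1, chi_3: 0, chi_4: 2.

Why: Use <chi_rho, chi> = (1/|G|) sum_C |C| * chi_rho(C) * conj(chi(C)) with |G| = 5 for each irreducible chi in the table:
  <chi_rho, chi_0> = (1/5)[1*(4)*conj(1) + 1*(1 + 2*exp(-2*I*pi/5) + exp(4*I*pi/5))*conj(1) + 1*(1 + 2*exp(-4*I*pi/5) + exp(-2*I*pi/5))*conj(1) + 1*(1 + exp(2*I*pi/5) + 2*exp(4*I*pi/5))*conj(1) + 1*(1 + exp(-4*I*pi/5) + 2*exp(2*I*pi/5))*conj(1)]
      = (1/5)[(4) + (1 + 2*exp(-2*I*pi/5) + exp(4*I*pi/5)) + (1 + 2*exp(-4*I*pi/5) + exp(-2*I*pi/5)) + (1 + exp(2*I*pi/5) + 2*exp(4*I*pi/5)) + (1 + exp(-4*I*pi/5) + 2*exp(2*I*pi/5))] = 5/5 = 1
  <chi_rho, chi_1> = (1/5)[1*(4)*conj(1) + 1*(1 + 2*exp(-2*I*pi/5) + exp(4*I*pi/5))*conj(exp(2*I*pi/5)) + 1*(1 + 2*exp(-4*I*pi/5) + exp(-2*I*pi/5))*conj(exp(4*I*pi/5)) + 1*(1 + exp(2*I*pi/5) + 2*exp(4*I*pi/5))*conj(exp(-4*I*pi/5)) + 1*(1 + exp(-4*I*pi/5) + 2*exp(2*I*pi/5))*conj(exp(-2*I*pi/5))]
      = (1/5)[(4) + (2*exp(-4*I*pi/5) + exp(-2*I*pi/5) + exp(2*I*pi/5)) + (exp(-4*I*pi/5) + exp(4*I*pi/5) + 2*exp(2*I*pi/5)) + (2*exp(-2*I*pi/5) + exp(-4*I*pi/5) + exp(4*I*pi/5)) + (exp(-2*I*pi/5) + exp(2*I*pi/5) + 2*exp(4*I*pi/5))] = 0/5 = 0
  <chi_rho, chi_2> = (1/5)[1*(4)*conj(1) + 1*(1 + 2*exp(-2*I*pi/5) + exp(4*I*pi/5))*conj(exp(4*I*pi/5)) + 1*(1 + 2*exp(-4*I*pi/5) + exp(-2*I*pi/5))*conj(exp(-2*I*pi/5)) + 1*(1 + exp(2*I*pi/5) + 2*exp(4*I*pi/5))*conj(exp(2*I*pi/5)) + 1*(1 + exp(-4*I*pi/5) + 2*exp(2*I*pi/5))*conj(exp(-4*I*pi/5))]
      = (1/5)[(4) + (1 + exp(-4*I*pi/5) + 2*exp(4*I*pi/5)) + (1 + 2*exp(-2*I*pi/5) + exp(2*I*pi/5)) + (1 + exp(-2*I*pi/5) + 2*exp(2*I*pi/5)) + (1 + 2*exp(-4*I*pi/5) + exp(4*I*pi/5))] = 5/5 = 1
  <chi_rho, chi_3> = (1/5)[1*(4)*conj(1) + 1*(1 + 2*exp(-2*I*pi/5) + exp(4*I*pi/5))*conj(exp(-4*I*pi/5)) + 1*(1 + 2*exp(-4*I*pi/5) + exp(-2*I*pi/5))*conj(exp(2*I*pi/5)) + 1*(1 + exp(2*I*pi/5) + 2*exp(4*I*pi/5))*conj(exp(-2*I*pi/5)) + 1*(1 + exp(-4*I*pi/5) + 2*exp(2*I*pi/5))*conj(exp(4*I*pi/5))]
      = (1/5)[(4) + (exp(-2*I*pi/5) + exp(4*I*pi/5) + 2*exp(2*I*pi/5)) + (exp(-2*I*pi/5) + exp(-4*I*pi/5) + 2*exp(4*I*pi/5)) + (2*exp(-4*I*pi/5) + exp(4*I*pi/5) + exp(2*I*pi/5)) + (2*exp(-2*I*pi/5) + exp(-4*I*pi/5) + exp(2*I*pi/5))] = 0/5 = 0
  <chi_rho, chi_4> = (1/5)[1*(4)*conj(1) + 1*(1 + 2*exp(-2*I*pi/5) + exp(4*I*pi/5))*conj(exp(-2*I*pi/5)) + 1*(1 + 2*exp(-4*I*pi/5) + exp(-2*I*pi/5))*conj(exp(-4*I*pi/5)) + 1*(1 + exp(2*I*pi/5) + 2*exp(4*I*pi/5))*conj(exp(4*I*pi/5)) + 1*(1 + exp(-4*I*pi/5) + 2*exp(2*I*pi/5))*conj(exp(2*I*pi/5))]
      = (1/5)[(4) + (2 + exp(-4*I*pi/5) + exp(2*I*pi/5)) + (2 + exp(4*I*pi/5) + exp(2*I*pi/5)) + (2 + exp(-2*I*pi/5) + exp(-4*I*pi/5)) + (2 + exp(-2*I*pi/5) + exp(4*I*pi/5))] = 10/5 = 2
(Exp terms are combined using exp(i*s)*conj(exp(i*t)) = exp(i*(s-t)), and sums of them are collapsed using the identity that for every m > 1 the m distinct m-th roots of unity sum to 0, e.g. 1 + exp(2*I*pi/3) + exp(-2*I*pi/3) = 0.)
Dimension check: dim(rho) = sum (mult * dim) = 1*1 + 0*1 + 1*1 + 0*1 + 2*1 = 4 = chi_rho(e) = 4.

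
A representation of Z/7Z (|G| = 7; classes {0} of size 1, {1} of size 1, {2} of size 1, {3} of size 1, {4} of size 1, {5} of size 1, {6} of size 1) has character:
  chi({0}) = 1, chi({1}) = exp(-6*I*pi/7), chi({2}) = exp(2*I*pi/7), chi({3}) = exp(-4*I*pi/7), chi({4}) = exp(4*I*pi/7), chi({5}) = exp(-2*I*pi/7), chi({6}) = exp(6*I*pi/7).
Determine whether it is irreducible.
Irreducible: <chi, chi> = 1.

Reasoning: <chi, chi> = (1/|G|) sum_C |C| * |chi(C)|^2 = (1/7)[1*|1|^2 + 1*|exp(-6*I*pi/7)|^2 + 1*|exp(2*I*pi/7)|^2 + 1*|exp(-4*I*pi/7)|^2 + 1*|exp(4*I*pi/7)|^2 + 1*|exp(-2*I*pi/7)|^2 + 1*|exp(6*I*pi/7)|^2]
  = (1/7)[(1) + (1) + (1) + (1) + (1) + (1) + (1)] = 7/7 = 1.
(Exp terms are combined using exp(i*s)*conj(exp(i*t)) = exp(i*(s-t)), and sums of them are collapsed using the identity that for every m > 1 the m distinct m-th roots of unity sum to 0, e.g. 1 + exp(2*I*pi/3) + exp(-2*I*pi/3) = 0.)
A character is irreducible iff <chi, chi> = 1, so this representation is irreducible.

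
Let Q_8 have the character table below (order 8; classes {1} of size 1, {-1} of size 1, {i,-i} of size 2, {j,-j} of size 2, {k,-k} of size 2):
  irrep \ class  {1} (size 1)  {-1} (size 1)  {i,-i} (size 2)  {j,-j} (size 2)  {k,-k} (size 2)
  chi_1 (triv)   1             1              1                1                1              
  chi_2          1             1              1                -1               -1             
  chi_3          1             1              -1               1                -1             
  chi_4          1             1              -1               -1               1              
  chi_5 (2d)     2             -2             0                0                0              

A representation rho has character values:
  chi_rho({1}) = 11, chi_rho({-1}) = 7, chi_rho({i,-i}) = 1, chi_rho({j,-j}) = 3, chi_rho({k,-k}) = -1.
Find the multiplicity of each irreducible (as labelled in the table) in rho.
Multiplicities: chi_1: 3, chi_2: 2, chi_3: 3, chi_4: 1, chi_5: 1.

Justification: Use <chi_rho, chi> = (1/|G|) sum_C |C| * chi_rho(C) * conj(chi(C)) with |G| = 8 for each irreducible chi in the table:
  <chi_rho, chi_1> = (1/8)[1*(11)*conj(1) + 1*(7)*conj(1) + 2*(1)*conj(1) + 2*(3)*conj(1) + 2*(-1)*conj(1)]
      = (1/8)[(11) + (7) + (2) + (6) + (-2)] = 24/8 = 3
  <chi_rho, chi_2> = (1/8)[1*(11)*conj(1) + 1*(7)*conj(1) + 2*(1)*conj(1) + 2*(3)*conj(-1) + 2*(-1)*conj(-1)]
      = (1/8)[(11) + (7) + (2) + (-6) + (2)] = 16/8 = 2
  <chi_rho, chi_3> = (1/8)[1*(11)*conj(1) + 1*(7)*conj(1) + 2*(1)*conj(-1) + 2*(3)*conj(1) + 2*(-1)*conj(-1)]
      = (1/8)[(11) + (7) + (-2) + (6) + (2)] = 24/8 = 3
  <chi_rho, chi_4> = (1/8)[1*(11)*conj(1) + 1*(7)*conj(1) + 2*(1)*conj(-1) + 2*(3)*conj(-1) + 2*(-1)*conj(1)]
      = (1/8)[(11) + (7) + (-2) + (-6) + (-2)] = 8/8 = 1
  <chi_rho, chi_5> = (1/8)[1*(11)*conj(2) + 1*(7)*conj(-2) + 2*(1)*conj(0) + 2*(3)*conj(0) + 2*(-1)*conj(0)]
      = (1/8)[(22) + (-14) + (0) + (0) + (0)] = 8/8 = 1
Dimension check: dim(rho) = sum (mult * dim) = 3*1 + 2*1 + 3*1 + 1*1 + 1*2 = 11 = chi_rho(e) = 11.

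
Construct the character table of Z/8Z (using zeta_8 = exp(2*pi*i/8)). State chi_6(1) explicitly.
Character table of Z/8Z (irreps indexed chi_0,...,chi_7 with chi_k(m) = zeta_8^(k*m), zeta_8 = exp(2*pi*i/8)):
  irrep \ class  {0} (size 1)  {1} (size 1)    {2} (size 1)  {3} (size 1)    {4} (size 1)  {5} (size 1)    {6} (size 1)  {7} (size 1)  
  chi_0          1             1               1             1               1             1               1             1             
  chi_1          1             exp(I*pi/4)     I             exp(3*I*pi/4)   -1            exp(-3*I*pi/4)  -I            exp(-I*pi/4)  
  chi_2          1             I               -1            -I              1             I               -1            -I            
  chi_3          1             exp(3*I*pi/4)   -I            exp(I*pi/4)     -1            exp(-I*pi/4)    I             exp(-3*I*pi/4)
  chi_4          1             -1              1             -1              1             -1              1             -1            
  chi_5          1             exp(-3*I*pi/4)  I             exp(-I*pi/4)    -1            exp(I*pi/4)     -I            exp(3*I*pi/4) 
  chi_6          1             -I              -1            I               1             -I              -1            I             
  chi_7          1             exp(-I*pi/4)    -I            exp(-3*I*pi/4)  -1            exp(3*I*pi/4)   I             exp(I*pi/4)   

Spot check: chi_6(1) = zeta_8^(6*1) = zeta_8^6 = -I.

Working: Z/8Z is abelian, so all 8 irreducible complex representations are 1-dimensional. They are given by chi_k(m) = zeta_8^(k*m) for k = 0,...,7. Row orthogonality: sum_m chi_k(m) conj(chi_l(m)) = 8 * [k = l].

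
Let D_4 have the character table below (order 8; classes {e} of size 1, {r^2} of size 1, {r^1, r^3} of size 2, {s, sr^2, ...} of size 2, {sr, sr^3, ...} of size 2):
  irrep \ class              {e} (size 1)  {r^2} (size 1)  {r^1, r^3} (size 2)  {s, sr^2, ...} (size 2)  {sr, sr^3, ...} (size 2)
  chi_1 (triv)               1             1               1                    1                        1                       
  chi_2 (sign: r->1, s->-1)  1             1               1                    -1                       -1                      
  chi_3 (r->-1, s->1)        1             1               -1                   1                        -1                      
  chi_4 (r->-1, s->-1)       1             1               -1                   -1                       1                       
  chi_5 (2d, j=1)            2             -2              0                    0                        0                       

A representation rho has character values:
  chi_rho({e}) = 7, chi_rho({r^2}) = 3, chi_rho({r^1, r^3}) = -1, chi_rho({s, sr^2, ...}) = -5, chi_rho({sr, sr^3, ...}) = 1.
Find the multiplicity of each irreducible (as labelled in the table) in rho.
Multiplicities: chi_1: 0, chi_2: 2, chi_3: 0, chi_4: 3, chi_5: 1.

Argument: Use <chi_rho, chi> = (1/|G|) sum_C |C| * chi_rho(C) * conj(chi(C)) with |G| = 8 for each irreducible chi in the table:
  <chi_rho, chi_1> = (1/8)[1*(7)*conj(1) + 1*(3)*conj(1) + 2*(-1)*conj(1) + 2*(-5)*conj(1) + 2*(1)*conj(1)]
      = (1/8)[(7) + (3) + (-2) + (-10) + (2)] = 0/8 = 0
  <chi_rho, chi_2> = (1/8)[1*(7)*conj(1) + 1*(3)*conj(1) + 2*(-1)*conj(1) + 2*(-5)*conj(-1) + 2*(1)*conj(-1)]
      = (1/8)[(7) + (3) + (-2) + (10) + (-2)] = 16/8 = 2
  <chi_rho, chi_3> = (1/8)[1*(7)*conj(1) + 1*(3)*conj(1) + 2*(-1)*conj(-1) + 2*(-5)*conj(1) + 2*(1)*conj(-1)]
      = (1/8)[(7) + (3) + (2) + (-10) + (-2)] = 0/8 = 0
  <chi_rho, chi_4> = (1/8)[1*(7)*conj(1) + 1*(3)*conj(1) + 2*(-1)*conj(-1) + 2*(-5)*conj(-1) + 2*(1)*conj(1)]
      = (1/8)[(7) + (3) + (2) + (10) + (2)] = 24/8 = 3
  <chi_rho, chi_5> = (1/8)[1*(7)*conj(2) + 1*(3)*conj(-2) + 2*(-1)*conj(0) + 2*(-5)*conj(0) + 2*(1)*conj(0)]
      = (1/8)[(14) + (-6) + (0) + (0) + (0)] = 8/8 = 1
Dimension check: dim(rho) = sum (mult * dim) = 0*1 + 2*1 + 0*1 + 3*1 + 1*2 = 7 = chi_rho(e) = 7.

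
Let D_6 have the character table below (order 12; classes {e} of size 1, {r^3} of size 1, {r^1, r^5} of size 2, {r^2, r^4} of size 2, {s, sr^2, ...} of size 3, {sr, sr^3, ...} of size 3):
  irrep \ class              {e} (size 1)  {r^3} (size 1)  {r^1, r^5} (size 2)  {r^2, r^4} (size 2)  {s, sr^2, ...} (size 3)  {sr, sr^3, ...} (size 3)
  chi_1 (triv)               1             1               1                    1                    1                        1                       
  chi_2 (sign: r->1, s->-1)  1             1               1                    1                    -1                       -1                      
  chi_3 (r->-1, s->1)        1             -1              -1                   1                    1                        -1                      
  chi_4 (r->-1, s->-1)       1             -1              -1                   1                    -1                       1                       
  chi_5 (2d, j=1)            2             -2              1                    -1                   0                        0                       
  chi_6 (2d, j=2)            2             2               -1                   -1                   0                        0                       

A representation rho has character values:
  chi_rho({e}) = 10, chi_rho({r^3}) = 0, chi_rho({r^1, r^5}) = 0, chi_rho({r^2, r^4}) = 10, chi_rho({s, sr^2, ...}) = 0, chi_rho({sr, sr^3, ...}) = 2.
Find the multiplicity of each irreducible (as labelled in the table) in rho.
Multiplicities: chi_1: 3, chi_2: 2, chi_3: 2, chi_4: 3, chi_5: 0, chi_6: 0.

Justification: Use <chi_rho, chi> = (1/|G|) sum_C |C| * chi_rho(C) * conj(chi(C)) with |G| = 12 for each irreducible chi in the table:
  <chi_rho, chi_1> = (1/12)[1*(10)*conj(1) + 1*(0)*conj(1) + 2*(0)*conj(1) + 2*(10)*conj(1) + 3*(0)*conj(1) + 3*(2)*conj(1)]
      = (1/12)[(10) + (0) + (0) + (20) + (0) + (6)] = 36/12 = 3
  <chi_rho, chi_2> = (1/12)[1*(10)*conj(1) + 1*(0)*conj(1) + 2*(0)*conj(1) + 2*(10)*conj(1) + 3*(0)*conj(-1) + 3*(2)*conj(-1)]
      = (1/12)[(10) + (0) + (0) + (20) + (0) + (-6)] = 24/12 = 2
  <chi_rho, chi_3> = (1/12)[1*(10)*conj(1) + 1*(0)*conj(-1) + 2*(0)*conj(-1) + 2*(10)*conj(1) + 3*(0)*conj(1) + 3*(2)*conj(-1)]
      = (1/12)[(10) + (0) + (0) + (20) + (0) + (-6)] = 24/12 = 2
  <chi_rho, chi_4> = (1/12)[1*(10)*conj(1) + 1*(0)*conj(-1) + 2*(0)*conj(-1) + 2*(10)*conj(1) + 3*(0)*conj(-1) + 3*(2)*conj(1)]
      = (1/12)[(10) + (0) + (0) + (20) + (0) + (6)] = 36/12 = 3
  <chi_rho, chi_5> = (1/12)[1*(10)*conj(2) + 1*(0)*conj(-2) + 2*(0)*conj(1) + 2*(10)*conj(-1) + 3*(0)*conj(0) + 3*(2)*conj(0)]
      = (1/12)[(20) + (0) + (0) + (-20) + (0) + (0)] = 0/12 = 0
  <chi_rho, chi_6> = (1/12)[1*(10)*conj(2) + 1*(0)*conj(2) + 2*(0)*conj(-1) + 2*(10)*conj(-1) + 3*(0)*conj(0) + 3*(2)*conj(0)]
      = (1/12)[(20) + (0) + (0) + (-20) + (0) + (0)] = 0/12 = 0
Dimension check: dim(rho) = sum (mult * dim) = 3*1 + 2*1 + 2*1 + 3*1 + 0*2 + 0*2 = 10 = chi_rho(e) = 10.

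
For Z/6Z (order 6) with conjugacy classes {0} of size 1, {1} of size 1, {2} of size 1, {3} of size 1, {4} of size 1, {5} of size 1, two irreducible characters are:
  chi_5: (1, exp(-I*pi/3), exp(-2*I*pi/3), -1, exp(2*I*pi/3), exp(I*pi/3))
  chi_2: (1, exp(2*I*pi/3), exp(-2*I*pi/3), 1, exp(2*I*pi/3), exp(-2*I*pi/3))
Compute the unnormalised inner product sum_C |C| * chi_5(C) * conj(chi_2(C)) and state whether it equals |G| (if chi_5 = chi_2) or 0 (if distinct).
Sum = 0; so <chi_5, chi_2> = 0 (distinct irreducibles are orthogonal).

Working: Compute term by term over conjugacy classes (|C| * chi_5(C) * conj(chi_2(C))):
  1*(1)*conj(1) + 1*(exp(-I*pi/3))*conj(exp(2*I*pi/3)) + 1*(exp(-2*I*pi/3))*conj(exp(-2*I*pi/3)) + 1*(-1)*conj(1) + 1*(exp(2*I*pi/3))*conj(exp(2*I*pi/3)) + 1*(exp(I*pi/3))*conj(exp(-2*I*pi/3))
  = (1) + (-1) + (1) + (-1) + (1) + (-1)
  = 0.
(Exp terms are combined using exp(i*s)*conj(exp(i*t)) = exp(i*(s-t)), and sums of them are collapsed using the identity that for every m > 1 the m distinct m-th roots of unity sum to 0, e.g. 1 + exp(2*I*pi/3) + exp(-2*I*pi/3) = 0.)
Dividing by |G| = 6 gives 0/6 = 0, matching the row-orthogonality relation <chi_5, chi_2> = [chi_5 = chi_2].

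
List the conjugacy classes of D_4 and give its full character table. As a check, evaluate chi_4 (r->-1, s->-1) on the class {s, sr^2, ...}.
Conjugacy classes: {e} of size 1, {r^2} of size 1, {r^1, r^3} of size 2, {s, sr^2, ...} of size 2, {sr, sr^3, ...} of size 2.
Character table:
  irrep \ class              {e} (size 1)  {r^2} (size 1)  {r^1, r^3} (size 2)  {s, sr^2, ...} (size 2)  {sr, sr^3, ...} (size 2)
  chi_1 (triv)               1             1               1                    1                        1                       
  chi_2 (sign: r->1, s->-1)  1             1               1                    -1                       -1                      
  chi_3 (r->-1, s->1)        1             1               -1                   1                        -1                      
  chi_4 (r->-1, s->-1)       1             1               -1                   -1                       1                       
  chi_5 (2d, j=1)            2             -2              0                    0                        0                       

Spot check: chi_4 (r->-1, s->-1) on {s, sr^2, ...} = -1.

Solution. D_4 has order 2*4 = 8 with 5 conjugacy classes, hence 5 irreducibles. Sum of squared dims 1 + 1 + 1 + 1 + 4 = 8 = |G|. Linear characters come from the abelianisation; the 2-dimensional irreps have character r^k -> 2*cos(2*pi*j*k/4), reflections -> 0.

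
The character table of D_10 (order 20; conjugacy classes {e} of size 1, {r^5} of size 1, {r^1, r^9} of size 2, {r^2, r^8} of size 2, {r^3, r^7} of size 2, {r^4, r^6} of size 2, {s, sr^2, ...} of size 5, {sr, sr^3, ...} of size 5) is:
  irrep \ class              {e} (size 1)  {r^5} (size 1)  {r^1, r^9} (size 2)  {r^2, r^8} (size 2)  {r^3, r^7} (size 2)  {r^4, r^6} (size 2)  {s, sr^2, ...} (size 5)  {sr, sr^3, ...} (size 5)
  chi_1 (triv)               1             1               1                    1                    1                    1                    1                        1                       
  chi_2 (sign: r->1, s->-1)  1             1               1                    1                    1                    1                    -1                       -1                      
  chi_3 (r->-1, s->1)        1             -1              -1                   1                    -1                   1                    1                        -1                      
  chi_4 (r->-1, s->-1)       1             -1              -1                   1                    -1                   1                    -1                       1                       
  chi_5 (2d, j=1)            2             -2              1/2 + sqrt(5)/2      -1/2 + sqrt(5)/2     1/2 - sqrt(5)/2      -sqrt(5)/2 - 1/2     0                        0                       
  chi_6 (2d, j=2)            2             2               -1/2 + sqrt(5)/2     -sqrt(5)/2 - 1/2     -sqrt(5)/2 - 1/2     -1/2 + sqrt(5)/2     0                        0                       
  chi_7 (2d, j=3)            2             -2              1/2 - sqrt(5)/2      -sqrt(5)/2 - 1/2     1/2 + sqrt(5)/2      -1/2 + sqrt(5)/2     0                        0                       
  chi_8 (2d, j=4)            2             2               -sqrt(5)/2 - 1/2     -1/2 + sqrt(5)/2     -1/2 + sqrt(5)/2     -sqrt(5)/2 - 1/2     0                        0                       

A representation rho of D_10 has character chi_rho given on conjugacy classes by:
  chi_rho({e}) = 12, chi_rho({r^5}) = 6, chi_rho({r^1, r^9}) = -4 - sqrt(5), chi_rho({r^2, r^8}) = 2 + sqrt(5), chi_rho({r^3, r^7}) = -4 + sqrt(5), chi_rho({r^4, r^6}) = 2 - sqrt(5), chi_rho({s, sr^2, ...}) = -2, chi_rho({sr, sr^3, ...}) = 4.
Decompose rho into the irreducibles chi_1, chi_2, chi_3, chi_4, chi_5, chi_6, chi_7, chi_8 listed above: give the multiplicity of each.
Multiplicities: chi_1: 1, chi_2: 0, chi_3: 0, chi_4: 3, chi_5: 0, chi_6: 1, chi_7: 0, chi_8: 3.

Working: Use <chi_rho, chi> = (1/|G|) sum_C |C| * chi_rho(C) * conj(chi(C)) with |G| = 20 for each irreducible chi in the table:
  <chi_rho, chi_1> = (1/20)[1*(12)*conj(1) + 1*(6)*conj(1) + 2*(-4 - sqrt(5))*conj(1) + 2*(2 + sqrt(5))*conj(1) + 2*(-4 + sqrt(5))*conj(1) + 2*(2 - sqrt(5))*conj(1) + 5*(-2)*conj(1) + 5*(4)*conj(1)]
      = (1/20)[(12) + (6) + (-8 - 2*sqrt(5)) + (4 + 2*sqrt(5)) + (-8 + 2*sqrt(5)) + (4 - 2*sqrt(5)) + (-10) + (20)] = 20/20 = 1
  <chi_rho, chi_2> = (1/20)[1*(12)*conj(1) + 1*(6)*conj(1) + 2*(-4 - sqrt(5))*conj(1) + 2*(2 + sqrt(5))*conj(1) + 2*(-4 + sqrt(5))*conj(1) + 2*(2 - sqrt(5))*conj(1) + 5*(-2)*conj(-1) + 5*(4)*conj(-1)]
      = (1/20)[(12) + (6) + (-8 - 2*sqrt(5)) + (4 + 2*sqrt(5)) + (-8 + 2*sqrt(5)) + (4 - 2*sqrt(5)) + (10) + (-20)] = 0/20 = 0
  <chi_rho, chi_3> = (1/20)[1*(12)*conj(1) + 1*(6)*conj(-1) + 2*(-4 - sqrt(5))*conj(-1) + 2*(2 + sqrt(5))*conj(1) + 2*(-4 + sqrt(5))*conj(-1) + 2*(2 - sqrt(5))*conj(1) + 5*(-2)*conj(1) + 5*(4)*conj(-1)]
      = (1/20)[(12) + (-6) + (2*sqrt(5) + 8) + (4 + 2*sqrt(5)) + (8 - 2*sqrt(5)) + (4 - 2*sqrt(5)) + (-10) + (-20)] = 0/20 = 0
  <chi_rho, chi_4> = (1/20)[1*(12)*conj(1) + 1*(6)*conj(-1) + 2*(-4 - sqrt(5))*conj(-1) + 2*(2 + sqrt(5))*conj(1) + 2*(-4 + sqrt(5))*conj(-1) + 2*(2 - sqrt(5))*conj(1) + 5*(-2)*conj(-1) + 5*(4)*conj(1)]
      = (1/20)[(12) + (-6) + (2*sqrt(5) + 8) + (4 + 2*sqrt(5)) + (8 - 2*sqrt(5)) + (4 - 2*sqrt(5)) + (10) + (20)] = 60/20 = 3
  <chi_rho, chi_5> = (1/20)[1*(12)*conj(2) + 1*(6)*conj(-2) + 2*(-4 - sqrt(5))*conj(1/2 + sqrt(5)/2) + 2*(2 + sqrt(5))*conj(-1/2 + sqrt(5)/2) + 2*(-4 + sqrt(5))*conj(1/2 - sqrt(5)/2) + 2*(2 - sqrt(5))*conj(-sqrt(5)/2 - 1/2) + 5*(-2)*conj(0) + 5*(4)*conj(0)]
      = (1/20)[(24) + (-12) + (-5*sqrt(5) - 9) + (sqrt(5) + 3) + (-9 + 5*sqrt(5)) + (3 - sqrt(5)) + (0) + (0)] = 0/20 = 0
  <chi_rho, chi_6> = (1/20)[1*(12)*conj(2) + 1*(6)*conj(2) + 2*(-4 - sqrt(5))*conj(-1/2 + sqrt(5)/2) + 2*(2 + sqrt(5))*conj(-sqrt(5)/2 - 1/2) + 2*(-4 + sqrt(5))*conj(-sqrt(5)/2 - 1/2) + 2*(2 - sqrt(5))*conj(-1/2 + sqrt(5)/2) + 5*(-2)*conj(0) + 5*(4)*conj(0)]
      = (1/20)[(24) + (12) + (-3*sqrt(5) - 1) + (-7 - 3*sqrt(5)) + (-1 + 3*sqrt(5)) + (-7 + 3*sqrt(5)) + (0) + (0)] = 20/20 = 1
  <chi_rho, chi_7> = (1/20)[1*(12)*conj(2) + 1*(6)*conj(-2) + 2*(-4 - sqrt(5))*conj(1/2 - sqrt(5)/2) + 2*(2 + sqrt(5))*conj(-sqrt(5)/2 - 1/2) + 2*(-4 + sqrt(5))*conj(1/2 + sqrt(5)/2) + 2*(2 - sqrt(5))*conj(-1/2 + sqrt(5)/2) + 5*(-2)*conj(0) + 5*(4)*conj(0)]
      = (1/20)[(24) + (-12) + (1 + 3*sqrt(5)) + (-7 - 3*sqrt(5)) + (1 - 3*sqrt(5)) + (-7 + 3*sqrt(5)) + (0) + (0)] = 0/20 = 0
  <chi_rho, chi_8> = (1/20)[1*(12)*conj(2) + 1*(6)*conj(2) + 2*(-4 - sqrt(5))*conj(-sqrt(5)/2 - 1/2) + 2*(2 + sqrt(5))*conj(-1/2 + sqrt(5)/2) + 2*(-4 + sqrt(5))*conj(-1/2 + sqrt(5)/2) + 2*(2 - sqrt(5))*conj(-sqrt(5)/2 - 1/2) + 5*(-2)*conj(0) + 5*(4)*conj(0)]
      = (1/20)[(24) + (12) + (9 + 5*sqrt(5)) + (sqrt(5) + 3) + (9 - 5*sqrt(5)) + (3 - sqrt(5)) + (0) + (0)] = 60/20 = 3
Dimension check: dim(rho) = sum (mult * dim) = 1*1 + 0*1 + 0*1 + 3*1 + 0*2 + 1*2 + 0*2 + 3*2 = 12 = chi_rho(e) = 12.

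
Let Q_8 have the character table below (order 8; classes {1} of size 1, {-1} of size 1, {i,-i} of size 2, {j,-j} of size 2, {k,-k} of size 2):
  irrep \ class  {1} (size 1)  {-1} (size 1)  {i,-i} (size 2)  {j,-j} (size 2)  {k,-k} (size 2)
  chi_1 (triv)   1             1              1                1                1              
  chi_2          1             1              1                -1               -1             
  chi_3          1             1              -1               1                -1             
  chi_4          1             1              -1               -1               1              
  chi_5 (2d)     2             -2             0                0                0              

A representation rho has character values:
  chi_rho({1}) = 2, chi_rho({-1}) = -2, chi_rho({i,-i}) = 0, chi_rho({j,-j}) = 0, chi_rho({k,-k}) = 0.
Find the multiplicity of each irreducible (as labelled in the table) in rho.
Multiplicities: chi_1: 0, chi_2: 0, chi_3: 0, chi_4: 0, chi_5: 1.

Use <chi_rho, chi> = (1/|G|) sum_C |C| * chi_rho(C) * conj(chi(C)) with |G| = 8 for each irreducible chi in the table:
  <chi_rho, chi_1> = (1/8)[1*(2)*conj(1) + 1*(-2)*conj(1) + 2*(0)*conj(1) + 2*(0)*conj(1) + 2*(0)*conj(1)]
      = (1/8)[(2) + (-2) + (0) + (0) + (0)] = 0/8 = 0
  <chi_rho, chi_2> = (1/8)[1*(2)*conj(1) + 1*(-2)*conj(1) + 2*(0)*conj(1) + 2*(0)*conj(-1) + 2*(0)*conj(-1)]
      = (1/8)[(2) + (-2) + (0) + (0) + (0)] = 0/8 = 0
  <chi_rho, chi_3> = (1/8)[1*(2)*conj(1) + 1*(-2)*conj(1) + 2*(0)*conj(-1) + 2*(0)*conj(1) + 2*(0)*conj(-1)]
      = (1/8)[(2) + (-2) + (0) + (0) + (0)] = 0/8 = 0
  <chi_rho, chi_4> = (1/8)[1*(2)*conj(1) + 1*(-2)*conj(1) + 2*(0)*conj(-1) + 2*(0)*conj(-1) + 2*(0)*conj(1)]
      = (1/8)[(2) + (-2) + (0) + (0) + (0)] = 0/8 = 0
  <chi_rho, chi_5> = (1/8)[1*(2)*conj(2) + 1*(-2)*conj(-2) + 2*(0)*conj(0) + 2*(0)*conj(0) + 2*(0)*conj(0)]
      = (1/8)[(4) + (4) + (0) + (0) + (0)] = 8/8 = 1
Dimension check: dim(rho) = sum (mult * dim) = 0*1 + 0*1 + 0*1 + 0*1 + 1*2 = 2 = chi_rho(e) = 2.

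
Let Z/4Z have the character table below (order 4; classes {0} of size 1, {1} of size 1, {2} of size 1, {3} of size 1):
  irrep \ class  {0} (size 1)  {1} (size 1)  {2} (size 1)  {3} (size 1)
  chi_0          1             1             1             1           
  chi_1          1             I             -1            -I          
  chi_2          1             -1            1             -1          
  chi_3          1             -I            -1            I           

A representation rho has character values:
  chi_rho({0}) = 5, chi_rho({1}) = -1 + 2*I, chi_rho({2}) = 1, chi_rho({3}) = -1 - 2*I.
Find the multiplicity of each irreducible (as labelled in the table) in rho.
Multiplicities: chi_0: 1, chi_1: 2, chi_2: 2, chi_3: 0.

Derivation: Use <chi_rho, chi> = (1/|G|) sum_C |C| * chi_rho(C) * conj(chi(C)) with |G| = 4 for each irreducible chi in the table:
  <chi_rho, chi_0> = (1/4)[1*(5)*conj(1) + 1*(-1 + 2*I)*conj(1) + 1*(1)*conj(1) + 1*(-1 - 2*I)*conj(1)]
      = (1/4)[(5) + (-1 + 2*I) + (1) + (-1 - 2*I)] = 4/4 = 1
  <chi_rho, chi_1> = (1/4)[1*(5)*conj(1) + 1*(-1 + 2*I)*conj(I) + 1*(1)*conj(-1) + 1*(-1 - 2*I)*conj(-I)]
      = (1/4)[(5) + (2 + I) + (-1) + (2 - I)] = 8/4 = 2
  <chi_rho, chi_2> = (1/4)[1*(5)*conj(1) + 1*(-1 + 2*I)*conj(-1) + 1*(1)*conj(1) + 1*(-1 - 2*I)*conj(-1)]
      = (1/4)[(5) + (1 - 2*I) + (1) + (1 + 2*I)] = 8/4 = 2
  <chi_rho, chi_3> = (1/4)[1*(5)*conj(1) + 1*(-1 + 2*I)*conj(-I) + 1*(1)*conj(-1) + 1*(-1 - 2*I)*conj(I)]
      = (1/4)[(5) + (-2 - I) + (-1) + (-2 + I)] = 0/4 = 0
(Exp terms are combined using exp(i*s)*conj(exp(i*t)) = exp(i*(s-t)), and sums of them are collapsed using the identity that for every m > 1 the m distinct m-th roots of unity sum to 0, e.g. 1 + exp(2*I*pi/3) + exp(-2*I*pi/3) = 0.)
Dimension check: dim(rho) = sum (mult * dim) = 1*1 + 2*1 + 2*1 + 0*1 = 5 = chi_rho(e) = 5.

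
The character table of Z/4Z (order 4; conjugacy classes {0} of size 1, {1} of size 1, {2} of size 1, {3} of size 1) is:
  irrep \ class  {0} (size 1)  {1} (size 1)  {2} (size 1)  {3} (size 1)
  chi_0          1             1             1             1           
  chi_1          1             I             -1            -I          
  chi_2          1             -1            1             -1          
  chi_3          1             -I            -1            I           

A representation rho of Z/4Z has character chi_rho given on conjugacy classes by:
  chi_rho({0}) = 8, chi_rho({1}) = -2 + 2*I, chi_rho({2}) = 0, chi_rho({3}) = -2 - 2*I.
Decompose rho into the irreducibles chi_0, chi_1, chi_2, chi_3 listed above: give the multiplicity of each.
Multiplicities: chi_0: 1, chi_1: 3, chi_2: 3, chi_3: 1.

Working: Use <chi_rho, chi> = (1/|G|) sum_C |C| * chi_rho(C) * conj(chi(C)) with |G| = 4 for each irreducible chi in the table:
  <chi_rho, chi_0> = (1/4)[1*(8)*conj(1) + 1*(-2 + 2*I)*conj(1) + 1*(0)*conj(1) + 1*(-2 - 2*I)*conj(1)]
      = (1/4)[(8) + (-2 + 2*I) + (0) + (-2 - 2*I)] = 4/4 = 1
  <chi_rho, chi_1> = (1/4)[1*(8)*conj(1) + 1*(-2 + 2*I)*conj(I) + 1*(0)*conj(-1) + 1*(-2 - 2*I)*conj(-I)]
      = (1/4)[(8) + (2 + 2*I) + (0) + (2 - 2*I)] = 12/4 = 3
  <chi_rho, chi_2> = (1/4)[1*(8)*conj(1) + 1*(-2 + 2*I)*conj(-1) + 1*(0)*conj(1) + 1*(-2 - 2*I)*conj(-1)]
      = (1/4)[(8) + (2 - 2*I) + (0) + (2 + 2*I)] = 12/4 = 3
  <chi_rho, chi_3> = (1/4)[1*(8)*conj(1) + 1*(-2 + 2*I)*conj(-I) + 1*(0)*conj(-1) + 1*(-2 - 2*I)*conj(I)]
      = (1/4)[(8) + (-2 - 2*I) + (0) + (-2 + 2*I)] = 4/4 = 1
(Exp terms are combined using exp(i*s)*conj(exp(i*t)) = exp(i*(s-t)), and sums of them are collapsed using the identity that for every m > 1 the m distinct m-th roots of unity sum to 0, e.g. 1 + exp(2*I*pi/3) + exp(-2*I*pi/3) = 0.)
Dimension check: dim(rho) = sum (mult * dim) = 1*1 + 3*1 + 3*1 + 1*1 = 8 = chi_rho(e) = 8.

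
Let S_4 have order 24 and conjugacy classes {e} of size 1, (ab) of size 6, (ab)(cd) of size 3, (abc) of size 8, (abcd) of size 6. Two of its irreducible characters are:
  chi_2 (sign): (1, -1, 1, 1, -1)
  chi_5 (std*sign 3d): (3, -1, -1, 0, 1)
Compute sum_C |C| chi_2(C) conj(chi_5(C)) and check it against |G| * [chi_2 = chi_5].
Sum = 0; so <chi_2, chi_5> = 0 (distinct irreducibles are orthogonal).

Solution. Compute term by term over conjugacy classes (|C| * chi_2(C) * conj(chi_5(C))):
  1*(1)*conj(3) + 6*(-1)*conj(-1) + 3*(1)*conj(-1) + 8*(1)*conj(0) + 6*(-1)*conj(1)
  = (3) + (6) + (-3) + (0) + (-6)
  = 0.
Dividing by |G| = 24 gives 0/24 = 0, matching the row-orthogonality relation <chi_2, chi_5> = [chi_2 = chi_5].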